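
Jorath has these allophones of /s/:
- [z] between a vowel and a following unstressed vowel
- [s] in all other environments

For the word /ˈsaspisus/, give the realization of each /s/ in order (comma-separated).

[s], [s], [z], [s]

Occurrence 1 (position 1): no conditioning environment matches → elsewhere allophone [s].
Occurrence 2 (position 3): no conditioning environment matches → elsewhere allophone [s].
Occurrence 3 (position 6): between a vowel and a following unstressed vowel → [z].
Occurrence 4 (position 8): no conditioning environment matches → elsewhere allophone [s].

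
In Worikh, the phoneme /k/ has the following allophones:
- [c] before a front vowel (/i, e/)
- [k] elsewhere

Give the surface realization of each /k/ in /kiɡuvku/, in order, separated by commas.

[c], [k]

Occurrence 1 (position 1): before a front vowel → [c].
Occurrence 2 (position 6): no conditioning environment matches → elsewhere allophone [k].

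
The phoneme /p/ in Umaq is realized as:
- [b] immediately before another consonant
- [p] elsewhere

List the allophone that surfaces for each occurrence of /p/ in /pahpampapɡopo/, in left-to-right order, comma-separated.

[p], [p], [p], [b], [p]

Occurrence 1 (position 1): no conditioning environment matches → elsewhere allophone [p].
Occurrence 2 (position 4): no conditioning environment matches → elsewhere allophone [p].
Occurrence 3 (position 7): no conditioning environment matches → elsewhere allophone [p].
Occurrence 4 (position 9): immediately before another consonant → [b].
Occurrence 5 (position 12): no conditioning environment matches → elsewhere allophone [p].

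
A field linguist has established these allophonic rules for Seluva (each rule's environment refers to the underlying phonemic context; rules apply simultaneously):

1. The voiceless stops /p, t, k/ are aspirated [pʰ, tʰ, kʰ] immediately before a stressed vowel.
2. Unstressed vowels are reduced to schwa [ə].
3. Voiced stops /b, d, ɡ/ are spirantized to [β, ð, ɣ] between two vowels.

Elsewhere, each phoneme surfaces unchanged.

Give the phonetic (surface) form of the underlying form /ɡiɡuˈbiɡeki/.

/ɡ/ (word-initial) is in the target of rule 3 but the environment (between two vowels) is not met → [ɡ].
Rule 2 applies to /i/ (between /ɡ/ and /ɡ/: in an unstressed syllable) → [ə].
/ɡ/ (between /i/ and /u/) occurs between two vowels → [ɣ] by rule 3.
Rule 2 applies to /u/ (between /ɡ/ and /b/: in an unstressed syllable) → [ə].
Rule 3 applies to /b/ (between /u/ and /i/: between two vowels) → [β].
/i/ (between /b/ and /ɡ/) is in the target of rule 2 but the environment (in an unstressed syllable) is not met → [i].
/ɡ/ meets the environment for rule 3 (between two vowels) → [ɣ].
/e/ (between /ɡ/ and /k/) occurs in an unstressed syllable → [ə] by rule 2.
/k/ (between /e/ and /i/): rule 1 targets it, but not immediately before a stressed vowel → unchanged [k].
/i/ meets the environment for rule 2 (in an unstressed syllable) → [ə].

[ɡəɣəˈβiɣəkə]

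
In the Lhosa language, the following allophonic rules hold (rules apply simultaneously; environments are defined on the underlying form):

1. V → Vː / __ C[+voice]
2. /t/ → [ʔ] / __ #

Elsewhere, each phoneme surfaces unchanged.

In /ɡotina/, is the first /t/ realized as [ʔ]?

/t/ — between /o/ and /i/; rule 2 does not apply here → [t].
The actual realization is [t], not [ʔ].

No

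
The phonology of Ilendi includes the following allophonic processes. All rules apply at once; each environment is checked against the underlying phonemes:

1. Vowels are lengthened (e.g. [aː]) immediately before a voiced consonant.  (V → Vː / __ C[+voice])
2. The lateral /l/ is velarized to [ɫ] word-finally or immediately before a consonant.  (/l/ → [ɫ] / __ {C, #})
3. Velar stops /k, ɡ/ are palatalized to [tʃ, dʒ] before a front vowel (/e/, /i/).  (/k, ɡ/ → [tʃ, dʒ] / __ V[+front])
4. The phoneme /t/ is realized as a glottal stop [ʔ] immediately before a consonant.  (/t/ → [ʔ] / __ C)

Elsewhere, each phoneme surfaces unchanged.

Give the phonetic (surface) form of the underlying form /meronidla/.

[meːroːniːdla]

Rule 1 applies to /e/ (between /m/ and /r/: before a voiced consonant) → [eː].
/o/ meets the environment for rule 1 (before a voiced consonant) → [oː].
Rule 1 applies to /i/ (between /n/ and /d/: before a voiced consonant) → [iː].
/l/ (between /d/ and /a/): rule 2 targets it, but not word-finally or immediately before a consonant → unchanged [l].
/a/ — word-final; rule 1 does not apply here → [a].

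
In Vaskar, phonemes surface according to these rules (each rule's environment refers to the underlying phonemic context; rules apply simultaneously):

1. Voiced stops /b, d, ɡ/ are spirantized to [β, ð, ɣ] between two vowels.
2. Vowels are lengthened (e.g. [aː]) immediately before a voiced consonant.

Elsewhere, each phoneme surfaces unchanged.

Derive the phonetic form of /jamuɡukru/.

[jaːmuːɣukru]

/a/ meets the environment for rule 2 (before a voiced consonant) → [aː].
/u/ (between /m/ and /ɡ/): before a voiced consonant, so rule 2 applies → [uː].
/ɡ/ (between /u/ and /u/) occurs between two vowels → [ɣ] by rule 1.
/u/ (between /ɡ/ and /k/): rule 2 targets it, but not before a voiced consonant → unchanged [u].
/u/ — word-final; rule 2 does not apply here → [u].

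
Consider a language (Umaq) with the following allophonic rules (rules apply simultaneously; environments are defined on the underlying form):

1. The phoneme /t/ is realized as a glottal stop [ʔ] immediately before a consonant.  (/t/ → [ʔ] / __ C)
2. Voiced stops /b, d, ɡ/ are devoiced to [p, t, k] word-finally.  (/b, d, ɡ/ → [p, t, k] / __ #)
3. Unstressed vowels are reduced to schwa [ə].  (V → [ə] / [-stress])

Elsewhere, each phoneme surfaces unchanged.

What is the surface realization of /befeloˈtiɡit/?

/b/ (word-initial): rule 2 targets it, but not word-finally → unchanged [b].
/e/ — between /b/ and /f/, in an unstressed syllable — surfaces as [ə] (rule 3).
/f/ — not in any rule's target class → [f].
/e/ — between /f/ and /l/, in an unstressed syllable — surfaces as [ə] (rule 3).
/l/ (between /e/ and /o/): no rule targets it → [l].
/o/ (between /l/ and /t/) occurs in an unstressed syllable → [ə] by rule 3.
/t/ (between /o/ and /i/): rule 1 targets it, but not immediately before a consonant → unchanged [t].
/i/ (between /t/ and /ɡ/) fails the environment for rule 3, so it stays [i].
/ɡ/ — between /i/ and /i/; rule 2 does not apply here → [ɡ].
/i/ (between /ɡ/ and /t/) occurs in an unstressed syllable → [ə] by rule 3.
/t/ (word-final) is in the target of rule 1 but the environment (immediately before a consonant) is not met → [t].

[bəfələˈtiɡət]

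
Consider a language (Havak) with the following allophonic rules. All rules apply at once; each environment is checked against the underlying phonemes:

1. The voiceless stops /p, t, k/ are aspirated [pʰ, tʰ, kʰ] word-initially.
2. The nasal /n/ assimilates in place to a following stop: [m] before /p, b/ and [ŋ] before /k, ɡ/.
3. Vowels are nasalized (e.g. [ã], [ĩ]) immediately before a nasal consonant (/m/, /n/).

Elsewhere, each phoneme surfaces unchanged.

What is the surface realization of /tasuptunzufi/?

/t/ (word-initial): word-initially, so rule 1 applies → [tʰ].
/a/ (between /t/ and /s/): rule 3 targets it, but not before a nasal consonant → unchanged [a].
/s/ (between /a/ and /u/) is unaffected → [s].
/u/ (between /s/ and /p/) fails the environment for rule 3, so it stays [u].
/p/ — between /u/ and /t/; rule 1 does not apply here → [p].
/t/ — between /p/ and /u/; rule 1 does not apply here → [t].
/u/ (between /t/ and /n/): before a nasal consonant, so rule 3 applies → [ũ].
/n/ (between /u/ and /z/) is in the target of rule 2 but the environment (before a labial or velar stop) is not met → [n].
/z/ (between /n/ and /u/) is unaffected → [z].
/u/ (between /z/ and /f/) is in the target of rule 3 but the environment (before a nasal consonant) is not met → [u].
/f/ — not in any rule's target class → [f].
/i/ (word-final): rule 3 targets it, but not before a nasal consonant → unchanged [i].

[tʰasuptũnzufi]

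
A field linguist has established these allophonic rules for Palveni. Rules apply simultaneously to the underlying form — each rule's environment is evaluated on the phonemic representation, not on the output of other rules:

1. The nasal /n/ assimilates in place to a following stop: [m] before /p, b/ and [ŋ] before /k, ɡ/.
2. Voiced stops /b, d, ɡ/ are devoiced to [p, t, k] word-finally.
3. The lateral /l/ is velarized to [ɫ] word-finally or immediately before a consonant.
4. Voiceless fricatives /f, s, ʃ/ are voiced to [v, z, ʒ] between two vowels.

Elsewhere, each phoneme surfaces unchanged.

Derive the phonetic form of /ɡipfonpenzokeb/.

[ɡipfompenzokep]

/ɡ/ — word-initial; rule 2 does not apply here → [ɡ].
/i/ (between /ɡ/ and /p/): no rule targets it → [i].
/p/ stays [p].
/f/ (between /p/ and /o/): rule 4 targets it, but not between two vowels → unchanged [f].
/o/ — not in any rule's target class → [o].
/n/ (between /o/ and /p/) occurs before a labial or velar stop → [m] by rule 1.
/p/ stays [p].
/e/ — not in any rule's target class → [e].
/n/ (between /e/ and /z/) fails the environment for rule 1, so it stays [n].
/z/ — not in any rule's target class → [z].
/o/ stays [o].
/k/ (between /o/ and /e/): no rule targets it → [k].
/e/ stays [e].
/b/ (word-final) occurs word-finally → [p] by rule 2.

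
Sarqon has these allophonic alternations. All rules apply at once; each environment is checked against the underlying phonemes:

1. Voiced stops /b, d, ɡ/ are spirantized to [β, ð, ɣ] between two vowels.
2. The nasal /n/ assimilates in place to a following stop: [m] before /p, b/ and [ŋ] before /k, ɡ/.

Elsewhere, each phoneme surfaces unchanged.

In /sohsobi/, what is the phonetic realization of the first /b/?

[β]

/b/ (between /o/ and /i/): between two vowels, so rule 1 applies → [β].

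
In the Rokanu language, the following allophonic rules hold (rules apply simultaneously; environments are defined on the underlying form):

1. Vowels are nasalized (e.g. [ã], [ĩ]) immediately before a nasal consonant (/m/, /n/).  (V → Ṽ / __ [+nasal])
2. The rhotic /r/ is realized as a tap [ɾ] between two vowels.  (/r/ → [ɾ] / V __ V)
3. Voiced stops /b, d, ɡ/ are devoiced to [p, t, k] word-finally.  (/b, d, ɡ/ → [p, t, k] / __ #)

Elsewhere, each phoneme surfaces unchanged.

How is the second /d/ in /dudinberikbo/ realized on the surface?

[d]

/d/ — between /u/ and /i/; rule 3 does not apply here → [d].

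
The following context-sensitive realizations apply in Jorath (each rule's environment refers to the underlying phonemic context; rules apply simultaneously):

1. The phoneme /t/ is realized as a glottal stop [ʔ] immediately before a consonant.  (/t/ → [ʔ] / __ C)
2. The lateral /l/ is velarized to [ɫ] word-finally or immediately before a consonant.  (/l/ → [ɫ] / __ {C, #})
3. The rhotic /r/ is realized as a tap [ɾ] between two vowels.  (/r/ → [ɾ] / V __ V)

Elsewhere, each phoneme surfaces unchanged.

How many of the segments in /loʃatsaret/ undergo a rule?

2

Segments that undergo a rule: /t/ → [ʔ] (rule 1); /r/ → [ɾ] (rule 3).
All other segments surface unchanged.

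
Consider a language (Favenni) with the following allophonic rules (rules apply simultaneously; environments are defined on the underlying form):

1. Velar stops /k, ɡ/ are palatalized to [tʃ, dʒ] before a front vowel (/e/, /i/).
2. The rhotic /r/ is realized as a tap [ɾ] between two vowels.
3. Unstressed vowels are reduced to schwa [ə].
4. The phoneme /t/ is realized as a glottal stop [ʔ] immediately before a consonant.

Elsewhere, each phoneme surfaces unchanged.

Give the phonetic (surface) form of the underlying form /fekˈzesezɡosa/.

[fəkˈzesəzɡəsə]

/e/ meets the environment for rule 3 (in an unstressed syllable) → [ə].
/k/ (between /e/ and /z/) fails the environment for rule 1, so it stays [k].
/e/ (between /z/ and /s/) fails the environment for rule 3, so it stays [e].
/e/ (between /s/ and /z/) occurs in an unstressed syllable → [ə] by rule 3.
/ɡ/ (between /z/ and /o/) fails the environment for rule 1, so it stays [ɡ].
/o/ — between /ɡ/ and /s/, in an unstressed syllable — surfaces as [ə] (rule 3).
/a/ (word-final) occurs in an unstressed syllable → [ə] by rule 3.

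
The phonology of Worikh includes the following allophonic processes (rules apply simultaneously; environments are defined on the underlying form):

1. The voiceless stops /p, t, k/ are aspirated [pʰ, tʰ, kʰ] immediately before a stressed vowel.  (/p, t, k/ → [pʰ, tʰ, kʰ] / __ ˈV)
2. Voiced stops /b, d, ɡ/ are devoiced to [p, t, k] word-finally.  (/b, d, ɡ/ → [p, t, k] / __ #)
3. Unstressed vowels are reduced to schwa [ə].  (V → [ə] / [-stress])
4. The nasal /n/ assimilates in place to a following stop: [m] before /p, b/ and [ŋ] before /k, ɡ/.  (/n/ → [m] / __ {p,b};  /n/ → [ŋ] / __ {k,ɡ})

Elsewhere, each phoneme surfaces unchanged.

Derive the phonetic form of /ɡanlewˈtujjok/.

/ɡ/ — word-initial; rule 2 does not apply here → [ɡ].
Rule 3 applies to /a/ (between /ɡ/ and /n/: in an unstressed syllable) → [ə].
/n/ (between /a/ and /l/) is in the target of rule 4 but the environment (before a labial or velar stop) is not met → [n].
/l/ (between /n/ and /e/): no rule targets it → [l].
/e/ meets the environment for rule 3 (in an unstressed syllable) → [ə].
/w/ (between /e/ and /t/): no rule targets it → [w].
/t/ (between /w/ and /u/): immediately before a stressed vowel, so rule 1 applies → [tʰ].
/u/ (between /t/ and /j/) fails the environment for rule 3, so it stays [u].
/j/ stays [j].
/j/ (between /j/ and /o/) is unaffected → [j].
Rule 3 applies to /o/ (between /j/ and /k/: in an unstressed syllable) → [ə].
/k/ (word-final) is in the target of rule 1 but the environment (immediately before a stressed vowel) is not met → [k].

[ɡənləwˈtʰujjək]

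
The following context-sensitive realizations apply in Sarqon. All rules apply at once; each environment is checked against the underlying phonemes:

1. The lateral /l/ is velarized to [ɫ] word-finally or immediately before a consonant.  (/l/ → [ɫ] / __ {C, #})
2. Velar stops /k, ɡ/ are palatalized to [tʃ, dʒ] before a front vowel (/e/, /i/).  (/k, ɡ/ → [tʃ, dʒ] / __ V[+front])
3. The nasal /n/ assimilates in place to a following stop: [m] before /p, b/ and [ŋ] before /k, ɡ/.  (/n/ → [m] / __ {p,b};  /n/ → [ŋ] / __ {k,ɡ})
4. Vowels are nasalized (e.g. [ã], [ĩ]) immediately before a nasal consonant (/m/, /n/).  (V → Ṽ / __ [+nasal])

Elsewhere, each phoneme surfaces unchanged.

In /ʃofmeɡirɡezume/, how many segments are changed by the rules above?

Segments that undergo a rule: /ɡ/ → [dʒ] (rule 2); /ɡ/ → [dʒ] (rule 2); /u/ → [ũ] (rule 4).
All other segments surface unchanged.

3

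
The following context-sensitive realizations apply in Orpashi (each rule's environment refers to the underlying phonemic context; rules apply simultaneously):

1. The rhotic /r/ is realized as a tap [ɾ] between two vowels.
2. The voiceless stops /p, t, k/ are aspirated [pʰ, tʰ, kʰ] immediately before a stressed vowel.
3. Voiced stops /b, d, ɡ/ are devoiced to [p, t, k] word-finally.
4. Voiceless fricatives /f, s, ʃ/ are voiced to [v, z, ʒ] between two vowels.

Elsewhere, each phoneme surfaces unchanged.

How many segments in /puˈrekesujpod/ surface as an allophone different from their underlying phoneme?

3

Segments that undergo a rule: /r/ → [ɾ] (rule 1); /s/ → [z] (rule 4); /d/ → [t] (rule 3).
All other segments surface unchanged.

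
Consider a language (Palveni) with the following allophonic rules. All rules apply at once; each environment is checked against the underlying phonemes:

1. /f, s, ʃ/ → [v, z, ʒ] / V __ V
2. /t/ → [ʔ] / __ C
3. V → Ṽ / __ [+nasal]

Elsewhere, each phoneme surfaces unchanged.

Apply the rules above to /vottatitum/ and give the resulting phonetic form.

[voʔtatitũm]

/v/ — not in any rule's target class → [v].
/o/ (between /v/ and /t/) is in the target of rule 3 but the environment (before a nasal consonant) is not met → [o].
/t/ (between /o/ and /t/) occurs immediately before a consonant → [ʔ] by rule 2.
/t/ (between /t/ and /a/): rule 2 targets it, but not immediately before a consonant → unchanged [t].
/a/ (between /t/ and /t/) fails the environment for rule 3, so it stays [a].
/t/ (between /a/ and /i/): rule 2 targets it, but not immediately before a consonant → unchanged [t].
/i/ (between /t/ and /t/) is in the target of rule 3 but the environment (before a nasal consonant) is not met → [i].
/t/ (between /i/ and /u/) fails the environment for rule 2, so it stays [t].
/u/ (between /t/ and /m/) occurs before a nasal consonant → [ũ] by rule 3.
/m/ stays [m].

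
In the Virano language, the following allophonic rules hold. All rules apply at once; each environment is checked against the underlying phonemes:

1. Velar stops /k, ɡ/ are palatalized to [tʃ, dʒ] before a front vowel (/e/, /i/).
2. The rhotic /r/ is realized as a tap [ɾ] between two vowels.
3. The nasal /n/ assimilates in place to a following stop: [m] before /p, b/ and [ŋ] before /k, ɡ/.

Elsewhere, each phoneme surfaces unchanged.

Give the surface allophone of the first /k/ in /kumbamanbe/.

/k/ — word-initial; rule 1 does not apply here → [k].

[k]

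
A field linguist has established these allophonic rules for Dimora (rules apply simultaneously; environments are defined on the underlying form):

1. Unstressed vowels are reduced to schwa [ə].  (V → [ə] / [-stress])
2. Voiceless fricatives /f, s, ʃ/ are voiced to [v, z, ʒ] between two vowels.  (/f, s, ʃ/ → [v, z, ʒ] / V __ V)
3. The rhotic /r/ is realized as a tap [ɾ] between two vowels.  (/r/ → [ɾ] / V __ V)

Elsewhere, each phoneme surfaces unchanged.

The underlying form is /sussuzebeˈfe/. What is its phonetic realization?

/s/ (word-initial): rule 2 targets it, but not between two vowels → unchanged [s].
/u/ meets the environment for rule 1 (in an unstressed syllable) → [ə].
/s/ (between /u/ and /s/) fails the environment for rule 2, so it stays [s].
/s/ (between /s/ and /u/): rule 2 targets it, but not between two vowels → unchanged [s].
/u/ (between /s/ and /z/): in an unstressed syllable, so rule 1 applies → [ə].
/e/ (between /z/ and /b/): in an unstressed syllable, so rule 1 applies → [ə].
/e/ — between /b/ and /f/, in an unstressed syllable — surfaces as [ə] (rule 1).
Rule 2 applies to /f/ (between /e/ and /e/: between two vowels) → [v].
/e/ — word-final; rule 1 does not apply here → [e].

[səssəzəbəˈve]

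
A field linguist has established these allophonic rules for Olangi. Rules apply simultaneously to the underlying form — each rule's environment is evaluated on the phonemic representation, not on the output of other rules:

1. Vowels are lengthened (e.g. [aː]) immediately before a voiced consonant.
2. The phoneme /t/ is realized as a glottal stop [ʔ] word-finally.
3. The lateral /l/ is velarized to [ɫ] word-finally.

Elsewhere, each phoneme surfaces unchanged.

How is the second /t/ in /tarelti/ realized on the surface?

/t/ (between /l/ and /i/): rule 2 targets it, but not word-finally → unchanged [t].

[t]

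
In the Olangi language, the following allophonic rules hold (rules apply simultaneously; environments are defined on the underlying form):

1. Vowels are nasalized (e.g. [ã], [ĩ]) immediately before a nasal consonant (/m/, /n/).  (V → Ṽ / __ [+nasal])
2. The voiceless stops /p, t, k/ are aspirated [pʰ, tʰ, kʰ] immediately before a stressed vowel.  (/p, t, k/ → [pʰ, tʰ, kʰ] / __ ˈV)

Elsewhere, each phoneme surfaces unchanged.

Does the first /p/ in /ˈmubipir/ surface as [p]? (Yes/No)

Yes

/p/ (between /i/ and /i/) is in the target of rule 2 but the environment (immediately before a stressed vowel) is not met → [p].
The actual realization is [p], which matches [p].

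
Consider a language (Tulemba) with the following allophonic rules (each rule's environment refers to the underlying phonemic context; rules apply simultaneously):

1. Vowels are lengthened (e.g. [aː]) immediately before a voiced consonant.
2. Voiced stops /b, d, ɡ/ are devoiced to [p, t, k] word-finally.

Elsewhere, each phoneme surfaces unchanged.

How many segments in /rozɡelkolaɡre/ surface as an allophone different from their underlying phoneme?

Segments that undergo a rule: /o/ → [oː] (rule 1); /e/ → [eː] (rule 1); /o/ → [oː] (rule 1); /a/ → [aː] (rule 1).
All other segments surface unchanged.

4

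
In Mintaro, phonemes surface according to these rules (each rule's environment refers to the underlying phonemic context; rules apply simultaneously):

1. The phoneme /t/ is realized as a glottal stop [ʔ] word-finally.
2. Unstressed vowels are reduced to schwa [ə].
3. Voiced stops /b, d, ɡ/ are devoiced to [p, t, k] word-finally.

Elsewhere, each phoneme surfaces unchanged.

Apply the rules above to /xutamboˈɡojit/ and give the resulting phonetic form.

[xətəmbəˈɡojəʔ]

/x/ (word-initial): no rule targets it → [x].
/u/ (between /x/ and /t/): in an unstressed syllable, so rule 2 applies → [ə].
/t/ (between /u/ and /a/): rule 1 targets it, but not word-finally → unchanged [t].
/a/ (between /t/ and /m/): in an unstressed syllable, so rule 2 applies → [ə].
/m/ (between /a/ and /b/) is unaffected → [m].
/b/ (between /m/ and /o/) is in the target of rule 3 but the environment (word-finally) is not met → [b].
/o/ — between /b/ and /ɡ/, in an unstressed syllable — surfaces as [ə] (rule 2).
/ɡ/ (between /o/ and /o/): rule 3 targets it, but not word-finally → unchanged [ɡ].
/o/ (between /ɡ/ and /j/) fails the environment for rule 2, so it stays [o].
/j/ — not in any rule's target class → [j].
/i/ (between /j/ and /t/): in an unstressed syllable, so rule 2 applies → [ə].
/t/ meets the environment for rule 1 (word-finally) → [ʔ].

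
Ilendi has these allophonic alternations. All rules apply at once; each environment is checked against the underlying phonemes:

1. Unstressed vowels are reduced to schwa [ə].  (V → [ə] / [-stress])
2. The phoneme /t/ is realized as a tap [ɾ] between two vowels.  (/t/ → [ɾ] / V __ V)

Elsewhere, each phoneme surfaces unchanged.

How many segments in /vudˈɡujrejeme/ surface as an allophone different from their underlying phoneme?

Segments that undergo a rule: /u/ → [ə] (rule 1); /e/ → [ə] (rule 1); /e/ → [ə] (rule 1); /e/ → [ə] (rule 1).
All other segments surface unchanged.

4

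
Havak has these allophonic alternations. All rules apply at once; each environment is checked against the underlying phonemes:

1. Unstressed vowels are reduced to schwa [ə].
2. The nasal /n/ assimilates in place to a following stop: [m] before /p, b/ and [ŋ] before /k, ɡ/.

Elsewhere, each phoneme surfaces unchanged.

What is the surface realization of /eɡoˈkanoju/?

/e/ — word-initial, in an unstressed syllable — surfaces as [ə] (rule 1).
/o/ (between /ɡ/ and /k/) occurs in an unstressed syllable → [ə] by rule 1.
/a/ (between /k/ and /n/): rule 1 targets it, but not in an unstressed syllable → unchanged [a].
/n/ — between /a/ and /o/; rule 2 does not apply here → [n].
/o/ (between /n/ and /j/): in an unstressed syllable, so rule 1 applies → [ə].
/u/ (word-final): in an unstressed syllable, so rule 1 applies → [ə].

[əɡəˈkanəjə]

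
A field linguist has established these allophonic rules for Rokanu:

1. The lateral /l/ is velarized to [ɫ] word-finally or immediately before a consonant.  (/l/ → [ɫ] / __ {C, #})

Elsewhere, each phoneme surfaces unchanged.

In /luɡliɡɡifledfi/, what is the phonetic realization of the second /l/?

[l]

/l/ — between /ɡ/ and /i/; rule 1 does not apply here → [l].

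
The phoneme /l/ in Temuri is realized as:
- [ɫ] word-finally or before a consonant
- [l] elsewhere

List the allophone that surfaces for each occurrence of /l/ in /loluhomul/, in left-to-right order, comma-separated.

Occurrence 1 (position 1): no conditioning environment matches → elsewhere allophone [l].
Occurrence 2 (position 3): no conditioning environment matches → elsewhere allophone [l].
Occurrence 3 (position 9): word-finally or before a consonant → [ɫ].

[l], [l], [ɫ]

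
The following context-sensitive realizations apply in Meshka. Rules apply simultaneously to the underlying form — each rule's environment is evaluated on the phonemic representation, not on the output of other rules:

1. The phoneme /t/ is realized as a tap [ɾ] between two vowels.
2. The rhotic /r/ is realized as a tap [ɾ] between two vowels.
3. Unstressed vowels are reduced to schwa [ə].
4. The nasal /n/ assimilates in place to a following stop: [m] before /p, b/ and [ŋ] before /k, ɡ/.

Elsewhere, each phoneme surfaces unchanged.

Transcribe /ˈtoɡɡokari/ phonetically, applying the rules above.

[ˈtoɡɡəkəɾə]

/t/ (word-initial) is in the target of rule 1 but the environment (between two vowels) is not met → [t].
/o/ — between /t/ and /ɡ/; rule 3 does not apply here → [o].
/ɡ/ (between /o/ and /ɡ/): no rule targets it → [ɡ].
/ɡ/ — not in any rule's target class → [ɡ].
/o/ (between /ɡ/ and /k/): in an unstressed syllable, so rule 3 applies → [ə].
/k/ — not in any rule's target class → [k].
/a/ meets the environment for rule 3 (in an unstressed syllable) → [ə].
/r/ (between /a/ and /i/): between two vowels, so rule 2 applies → [ɾ].
/i/ (word-final): in an unstressed syllable, so rule 3 applies → [ə].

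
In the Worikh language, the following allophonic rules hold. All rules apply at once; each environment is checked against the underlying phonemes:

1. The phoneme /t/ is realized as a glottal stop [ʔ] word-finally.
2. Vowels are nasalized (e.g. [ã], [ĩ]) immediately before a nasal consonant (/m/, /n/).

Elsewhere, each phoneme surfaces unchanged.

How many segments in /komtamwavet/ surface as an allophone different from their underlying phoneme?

Segments that undergo a rule: /o/ → [õ] (rule 2); /a/ → [ã] (rule 2); /t/ → [ʔ] (rule 1).
All other segments surface unchanged.

3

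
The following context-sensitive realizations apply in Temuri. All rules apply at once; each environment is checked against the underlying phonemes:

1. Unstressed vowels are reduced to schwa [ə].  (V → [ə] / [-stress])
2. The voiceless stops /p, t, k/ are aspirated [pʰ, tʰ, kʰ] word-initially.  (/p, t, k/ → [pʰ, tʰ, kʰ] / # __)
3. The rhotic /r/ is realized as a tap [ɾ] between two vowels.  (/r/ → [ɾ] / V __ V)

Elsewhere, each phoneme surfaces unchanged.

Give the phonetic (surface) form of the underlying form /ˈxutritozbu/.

/x/ (word-initial) is unaffected → [x].
/u/ (between /x/ and /t/): rule 1 targets it, but not in an unstressed syllable → unchanged [u].
/t/ (between /u/ and /r/) is in the target of rule 2 but the environment (word-initially) is not met → [t].
/r/ (between /t/ and /i/): rule 3 targets it, but not between two vowels → unchanged [r].
/i/ (between /r/ and /t/) occurs in an unstressed syllable → [ə] by rule 1.
/t/ — between /i/ and /o/; rule 2 does not apply here → [t].
/o/ meets the environment for rule 1 (in an unstressed syllable) → [ə].
/z/ (between /o/ and /b/) is unaffected → [z].
/b/ (between /z/ and /u/): no rule targets it → [b].
/u/ — word-final, in an unstressed syllable — surfaces as [ə] (rule 1).

[ˈxutrətəzbə]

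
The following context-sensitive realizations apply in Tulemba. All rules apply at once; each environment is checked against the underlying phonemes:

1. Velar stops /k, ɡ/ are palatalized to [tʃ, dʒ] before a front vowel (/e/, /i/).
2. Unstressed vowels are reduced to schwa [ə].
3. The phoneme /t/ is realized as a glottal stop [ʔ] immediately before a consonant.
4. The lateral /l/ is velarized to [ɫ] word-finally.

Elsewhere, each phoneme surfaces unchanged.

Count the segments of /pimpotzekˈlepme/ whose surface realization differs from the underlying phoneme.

Segments that undergo a rule: /i/ → [ə] (rule 2); /o/ → [ə] (rule 2); /t/ → [ʔ] (rule 3); /e/ → [ə] (rule 2); /e/ → [ə] (rule 2).
All other segments surface unchanged.

5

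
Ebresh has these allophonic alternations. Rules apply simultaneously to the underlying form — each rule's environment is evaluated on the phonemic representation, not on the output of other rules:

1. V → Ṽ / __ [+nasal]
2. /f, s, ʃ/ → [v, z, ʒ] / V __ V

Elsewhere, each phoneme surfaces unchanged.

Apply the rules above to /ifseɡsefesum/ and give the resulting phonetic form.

[ifseɡsevezũm]

/i/ (word-initial): rule 1 targets it, but not before a nasal consonant → unchanged [i].
/f/ (between /i/ and /s/) is in the target of rule 2 but the environment (between two vowels) is not met → [f].
/s/ (between /f/ and /e/) fails the environment for rule 2, so it stays [s].
/e/ — between /s/ and /ɡ/; rule 1 does not apply here → [e].
/ɡ/ — not in any rule's target class → [ɡ].
/s/ (between /ɡ/ and /e/): rule 2 targets it, but not between two vowels → unchanged [s].
/e/ (between /s/ and /f/): rule 1 targets it, but not before a nasal consonant → unchanged [e].
/f/ — between /e/ and /e/, between two vowels — surfaces as [v] (rule 2).
/e/ (between /f/ and /s/) fails the environment for rule 1, so it stays [e].
/s/ — between /e/ and /u/, between two vowels — surfaces as [z] (rule 2).
/u/ (between /s/ and /m/) occurs before a nasal consonant → [ũ] by rule 1.
/m/ — not in any rule's target class → [m].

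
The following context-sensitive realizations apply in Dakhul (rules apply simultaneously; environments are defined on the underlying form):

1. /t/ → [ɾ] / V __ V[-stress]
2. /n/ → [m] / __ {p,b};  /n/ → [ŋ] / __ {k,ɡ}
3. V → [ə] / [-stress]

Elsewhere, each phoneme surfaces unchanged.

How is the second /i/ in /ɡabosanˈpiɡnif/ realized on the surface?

[ə]

Rule 3 applies to /i/ (between /n/ and /f/: in an unstressed syllable) → [ə].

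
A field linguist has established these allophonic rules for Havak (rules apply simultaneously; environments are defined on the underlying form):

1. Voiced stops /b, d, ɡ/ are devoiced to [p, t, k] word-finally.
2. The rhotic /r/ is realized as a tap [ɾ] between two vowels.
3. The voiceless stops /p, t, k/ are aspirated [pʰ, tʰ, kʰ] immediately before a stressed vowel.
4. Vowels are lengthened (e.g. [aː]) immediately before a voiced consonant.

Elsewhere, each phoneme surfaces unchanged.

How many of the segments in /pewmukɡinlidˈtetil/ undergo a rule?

5

Segments that undergo a rule: /e/ → [eː] (rule 4); /i/ → [iː] (rule 4); /i/ → [iː] (rule 4); /t/ → [tʰ] (rule 3); /i/ → [iː] (rule 4).
All other segments surface unchanged.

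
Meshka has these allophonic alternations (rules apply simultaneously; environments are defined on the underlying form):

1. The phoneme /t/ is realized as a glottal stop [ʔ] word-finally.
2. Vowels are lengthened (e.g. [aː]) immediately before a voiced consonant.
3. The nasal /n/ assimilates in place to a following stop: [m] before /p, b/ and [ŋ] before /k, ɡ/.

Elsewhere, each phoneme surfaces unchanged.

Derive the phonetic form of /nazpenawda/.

[naːzpeːnaːwda]

/n/ (word-initial) is in the target of rule 3 but the environment (before a labial or velar stop) is not met → [n].
/a/ — between /n/ and /z/, before a voiced consonant — surfaces as [aː] (rule 2).
/z/ — not in any rule's target class → [z].
/p/ (between /z/ and /e/): no rule targets it → [p].
/e/ (between /p/ and /n/) occurs before a voiced consonant → [eː] by rule 2.
/n/ (between /e/ and /a/): rule 3 targets it, but not before a labial or velar stop → unchanged [n].
/a/ meets the environment for rule 2 (before a voiced consonant) → [aː].
/w/ — not in any rule's target class → [w].
/d/ (between /w/ and /a/): no rule targets it → [d].
/a/ (word-final) fails the environment for rule 2, so it stays [a].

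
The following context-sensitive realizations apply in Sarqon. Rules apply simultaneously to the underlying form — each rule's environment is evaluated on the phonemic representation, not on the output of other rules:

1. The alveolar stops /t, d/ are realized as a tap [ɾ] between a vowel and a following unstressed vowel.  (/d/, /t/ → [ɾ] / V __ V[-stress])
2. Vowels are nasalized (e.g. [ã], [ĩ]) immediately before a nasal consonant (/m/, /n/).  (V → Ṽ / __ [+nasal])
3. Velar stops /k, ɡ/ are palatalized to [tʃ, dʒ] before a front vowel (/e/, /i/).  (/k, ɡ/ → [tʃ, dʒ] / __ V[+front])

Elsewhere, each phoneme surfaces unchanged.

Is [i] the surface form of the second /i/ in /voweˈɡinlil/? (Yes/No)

Yes

/i/ (between /l/ and /l/) fails the environment for rule 2, so it stays [i].
The actual realization is [i], which matches [i].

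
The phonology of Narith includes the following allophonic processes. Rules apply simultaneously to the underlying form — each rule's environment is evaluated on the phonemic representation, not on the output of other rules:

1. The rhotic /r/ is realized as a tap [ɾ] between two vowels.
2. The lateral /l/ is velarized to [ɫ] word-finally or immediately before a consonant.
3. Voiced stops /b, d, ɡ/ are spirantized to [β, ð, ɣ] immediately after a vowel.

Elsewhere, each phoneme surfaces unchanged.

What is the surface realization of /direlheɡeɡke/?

[diɾeɫheɣeɣke]

/d/ (word-initial) fails the environment for rule 3, so it stays [d].
/i/ — not in any rule's target class → [i].
Rule 1 applies to /r/ (between /i/ and /e/: between two vowels) → [ɾ].
/e/ stays [e].
/l/ meets the environment for rule 2 (word-finally or immediately before a consonant) → [ɫ].
/h/ stays [h].
/e/ (between /h/ and /ɡ/) is unaffected → [e].
/ɡ/ (between /e/ and /e/): immediately after a vowel, so rule 3 applies → [ɣ].
/e/ — not in any rule's target class → [e].
Rule 3 applies to /ɡ/ (between /e/ and /k/: immediately after a vowel) → [ɣ].
/k/ (between /ɡ/ and /e/): no rule targets it → [k].
/e/ — not in any rule's target class → [e].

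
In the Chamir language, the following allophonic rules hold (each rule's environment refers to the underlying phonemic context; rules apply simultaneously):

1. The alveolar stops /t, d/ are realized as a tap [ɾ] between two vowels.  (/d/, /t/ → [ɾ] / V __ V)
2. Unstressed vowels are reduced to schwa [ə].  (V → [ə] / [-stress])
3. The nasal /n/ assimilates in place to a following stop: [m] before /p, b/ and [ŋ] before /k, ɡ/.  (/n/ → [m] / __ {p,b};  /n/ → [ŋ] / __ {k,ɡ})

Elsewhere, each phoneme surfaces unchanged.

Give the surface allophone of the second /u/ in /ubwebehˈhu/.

/u/ (word-final) is in the target of rule 2 but the environment (in an unstressed syllable) is not met → [u].

[u]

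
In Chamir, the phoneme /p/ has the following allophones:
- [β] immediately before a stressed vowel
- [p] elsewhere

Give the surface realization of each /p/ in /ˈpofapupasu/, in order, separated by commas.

Occurrence 1 (position 1): immediately before a stressed vowel → [β].
Occurrence 2 (position 5): no conditioning environment matches → elsewhere allophone [p].
Occurrence 3 (position 7): no conditioning environment matches → elsewhere allophone [p].

[β], [p], [p]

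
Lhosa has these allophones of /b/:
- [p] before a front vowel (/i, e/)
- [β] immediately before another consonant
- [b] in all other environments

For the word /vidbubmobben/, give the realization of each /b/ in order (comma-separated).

[b], [β], [β], [p]

Occurrence 1 (position 4): no conditioning environment matches → elsewhere allophone [b].
Occurrence 2 (position 6): immediately before another consonant → [β].
Occurrence 3 (position 9): immediately before another consonant → [β].
Occurrence 4 (position 10): before a front vowel (/i, e/) → [p].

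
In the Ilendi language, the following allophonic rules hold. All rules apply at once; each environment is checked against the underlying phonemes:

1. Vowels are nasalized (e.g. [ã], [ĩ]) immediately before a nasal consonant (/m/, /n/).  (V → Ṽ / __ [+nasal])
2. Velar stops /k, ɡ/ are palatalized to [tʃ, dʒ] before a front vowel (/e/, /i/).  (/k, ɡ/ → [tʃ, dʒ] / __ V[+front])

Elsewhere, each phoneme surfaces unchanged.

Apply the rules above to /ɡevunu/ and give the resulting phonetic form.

/ɡ/ meets the environment for rule 2 (before a front vowel) → [dʒ].
/e/ (between /ɡ/ and /v/) is in the target of rule 1 but the environment (before a nasal consonant) is not met → [e].
/u/ (between /v/ and /n/): before a nasal consonant, so rule 1 applies → [ũ].
/u/ (word-final) is in the target of rule 1 but the environment (before a nasal consonant) is not met → [u].

[dʒevũnu]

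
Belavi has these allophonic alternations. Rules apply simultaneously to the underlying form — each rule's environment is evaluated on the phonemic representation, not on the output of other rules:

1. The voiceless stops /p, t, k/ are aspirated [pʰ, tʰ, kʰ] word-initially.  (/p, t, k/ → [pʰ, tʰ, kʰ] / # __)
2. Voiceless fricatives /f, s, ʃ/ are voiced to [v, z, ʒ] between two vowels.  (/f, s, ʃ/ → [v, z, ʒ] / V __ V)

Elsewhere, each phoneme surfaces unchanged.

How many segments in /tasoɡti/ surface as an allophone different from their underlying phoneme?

Segments that undergo a rule: /t/ → [tʰ] (rule 1); /s/ → [z] (rule 2).
All other segments surface unchanged.

2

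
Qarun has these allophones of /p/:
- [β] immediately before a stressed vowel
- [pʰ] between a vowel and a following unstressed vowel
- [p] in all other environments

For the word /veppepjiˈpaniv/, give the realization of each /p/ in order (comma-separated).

Occurrence 1 (position 3): no conditioning environment matches → elsewhere allophone [p].
Occurrence 2 (position 4): no conditioning environment matches → elsewhere allophone [p].
Occurrence 3 (position 6): no conditioning environment matches → elsewhere allophone [p].
Occurrence 4 (position 9): immediately before a stressed vowel → [β].

[p], [p], [p], [β]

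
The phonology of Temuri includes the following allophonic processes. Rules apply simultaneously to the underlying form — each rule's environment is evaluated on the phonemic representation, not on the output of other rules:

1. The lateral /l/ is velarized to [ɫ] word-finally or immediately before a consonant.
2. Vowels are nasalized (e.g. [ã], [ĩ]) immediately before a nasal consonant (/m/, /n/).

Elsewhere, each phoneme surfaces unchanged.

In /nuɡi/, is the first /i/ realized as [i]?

Yes

/i/ (word-final) fails the environment for rule 2, so it stays [i].
The actual realization is [i], which matches [i].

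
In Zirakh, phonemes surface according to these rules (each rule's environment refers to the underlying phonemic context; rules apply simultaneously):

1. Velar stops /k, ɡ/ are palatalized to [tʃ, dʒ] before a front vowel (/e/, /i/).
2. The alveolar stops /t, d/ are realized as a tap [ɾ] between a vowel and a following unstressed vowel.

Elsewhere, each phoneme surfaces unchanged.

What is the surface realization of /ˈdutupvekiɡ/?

/d/ — word-initial; rule 2 does not apply here → [d].
/u/ (between /d/ and /t/) is unaffected → [u].
Rule 2 applies to /t/ (between /u/ and /u/: between a vowel and a following unstressed vowel) → [ɾ].
/u/ stays [u].
/p/ — not in any rule's target class → [p].
/v/ stays [v].
/e/ — not in any rule's target class → [e].
/k/ meets the environment for rule 1 (before a front vowel) → [tʃ].
/i/ stays [i].
/ɡ/ (word-final) fails the environment for rule 1, so it stays [ɡ].

[ˈduɾupvetʃiɡ]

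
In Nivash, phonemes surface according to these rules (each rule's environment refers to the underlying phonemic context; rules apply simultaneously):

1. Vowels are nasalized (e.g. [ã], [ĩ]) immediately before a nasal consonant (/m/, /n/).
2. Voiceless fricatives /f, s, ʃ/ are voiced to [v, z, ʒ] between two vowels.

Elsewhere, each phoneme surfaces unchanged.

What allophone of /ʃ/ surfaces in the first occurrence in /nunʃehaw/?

/ʃ/ — between /n/ and /e/; rule 2 does not apply here → [ʃ].

[ʃ]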